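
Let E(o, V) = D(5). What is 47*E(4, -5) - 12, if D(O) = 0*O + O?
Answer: 223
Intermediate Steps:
D(O) = O (D(O) = 0 + O = O)
E(o, V) = 5
47*E(4, -5) - 12 = 47*5 - 12 = 235 - 12 = 223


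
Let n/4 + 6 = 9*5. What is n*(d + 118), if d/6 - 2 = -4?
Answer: 16536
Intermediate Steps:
d = -12 (d = 12 + 6*(-4) = 12 - 24 = -12)
n = 156 (n = -24 + 4*(9*5) = -24 + 4*45 = -24 + 180 = 156)
n*(d + 118) = 156*(-12 + 118) = 156*106 = 16536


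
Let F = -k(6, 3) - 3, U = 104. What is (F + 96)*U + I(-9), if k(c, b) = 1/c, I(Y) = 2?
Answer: 28970/3 ≈ 9656.7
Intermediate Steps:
F = -19/6 (F = -1/6 - 3 = -1*⅙ - 3 = -⅙ - 3 = -19/6 ≈ -3.1667)
(F + 96)*U + I(-9) = (-19/6 + 96)*104 + 2 = (557/6)*104 + 2 = 28964/3 + 2 = 28970/3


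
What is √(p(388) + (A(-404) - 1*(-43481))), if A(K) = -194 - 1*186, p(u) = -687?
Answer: √42414 ≈ 205.95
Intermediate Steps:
A(K) = -380 (A(K) = -194 - 186 = -380)
√(p(388) + (A(-404) - 1*(-43481))) = √(-687 + (-380 - 1*(-43481))) = √(-687 + (-380 + 43481)) = √(-687 + 43101) = √42414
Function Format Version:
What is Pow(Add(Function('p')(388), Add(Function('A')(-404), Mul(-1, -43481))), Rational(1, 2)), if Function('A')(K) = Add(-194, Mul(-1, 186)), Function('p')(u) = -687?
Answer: Pow(42414, Rational(1, 2)) ≈ 205.95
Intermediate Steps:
Function('A')(K) = -380 (Function('A')(K) = Add(-194, -186) = -380)
Pow(Add(Function('p')(388), Add(Function('A')(-404), Mul(-1, -43481))), Rational(1, 2)) = Pow(Add(-687, Add(-380, Mul(-1, -43481))), Rational(1, 2)) = Pow(Add(-687, Add(-380, 43481)), Rational(1, 2)) = Pow(Add(-687, 43101), Rational(1, 2)) = Pow(42414, Rational(1, 2))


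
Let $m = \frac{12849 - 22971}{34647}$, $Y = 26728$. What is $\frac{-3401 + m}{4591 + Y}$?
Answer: $- \frac{39281523}{361703131} \approx -0.1086$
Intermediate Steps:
$m = - \frac{3374}{11549}$ ($m = \left(-10122\right) \frac{1}{34647} = - \frac{3374}{11549} \approx -0.29215$)
$\frac{-3401 + m}{4591 + Y} = \frac{-3401 - \frac{3374}{11549}}{4591 + 26728} = - \frac{39281523}{11549 \cdot 31319} = \left(- \frac{39281523}{11549}\right) \frac{1}{31319} = - \frac{39281523}{361703131}$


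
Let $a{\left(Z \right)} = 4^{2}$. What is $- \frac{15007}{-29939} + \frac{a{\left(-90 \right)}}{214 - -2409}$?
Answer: $\frac{39842385}{78529997} \approx 0.50735$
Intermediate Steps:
$a{\left(Z \right)} = 16$
$- \frac{15007}{-29939} + \frac{a{\left(-90 \right)}}{214 - -2409} = - \frac{15007}{-29939} + \frac{16}{214 - -2409} = \left(-15007\right) \left(- \frac{1}{29939}\right) + \frac{16}{214 + 2409} = \frac{15007}{29939} + \frac{16}{2623} = \frac{39842385}{78529997}$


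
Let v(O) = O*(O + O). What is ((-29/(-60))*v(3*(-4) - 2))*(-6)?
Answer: -5684/5 ≈ -1136.8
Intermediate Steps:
v(O) = 2*O² (v(O) = O*(2*O) = 2*O²)
((-29/(-60))*v(3*(-4) - 2))*(-6) = ((-29/(-60))*(2*(3*(-4) - 2)²))*(-6) = ((-29*(-1/60))*(2*(-12 - 2)²))*(-6) = (29*(2*(-14)²)/60)*(-6) = (29*(2*196)/60)*(-6) = ((29/60)*392)*(-6) = (2842/15)*(-6) = -5684/5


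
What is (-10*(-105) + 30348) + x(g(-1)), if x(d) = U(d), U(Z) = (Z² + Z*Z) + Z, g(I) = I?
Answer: 31399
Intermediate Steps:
U(Z) = Z + 2*Z² (U(Z) = (Z² + Z²) + Z = 2*Z² + Z = Z + 2*Z²)
x(d) = d*(1 + 2*d)
(-10*(-105) + 30348) + x(g(-1)) = (-10*(-105) + 30348) - (1 + 2*(-1)) = (1050 + 30348) - (1 - 2) = 31398 - 1*(-1) = 31398 + 1 = 31399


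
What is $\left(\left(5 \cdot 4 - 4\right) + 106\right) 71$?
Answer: $8662$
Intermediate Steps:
$\left(\left(5 \cdot 4 - 4\right) + 106\right) 71 = \left(\left(20 - 4\right) + 106\right) 71 = \left(16 + 106\right) 71 = 122 \cdot 71 = 8662$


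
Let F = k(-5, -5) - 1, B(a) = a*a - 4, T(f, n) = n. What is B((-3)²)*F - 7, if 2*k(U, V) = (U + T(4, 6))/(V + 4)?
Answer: -245/2 ≈ -122.50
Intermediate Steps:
k(U, V) = (6 + U)/(2*(4 + V)) (k(U, V) = ((U + 6)/(V + 4))/2 = ((6 + U)/(4 + V))/2 = (6 + U)/(2*(4 + V)))
B(a) = -4 + a² (B(a) = a² - 4 = -4 + a²)
F = -3/2 (F = (6 - 5)/(2*(4 - 5)) - 1 = (½)*1/(-1) - 1 = (½)*(-1)*1 - 1 = -½ - 1 = -3/2 ≈ -1.5000)
B((-3)²)*F - 7 = (-4 + ((-3)²)²)*(-3/2) - 7 = (-4 + 9²)*(-3/2) - 7 = (-4 + 81)*(-3/2) - 7 = 77*(-3/2) - 7 = -231/2 - 7 = -245/2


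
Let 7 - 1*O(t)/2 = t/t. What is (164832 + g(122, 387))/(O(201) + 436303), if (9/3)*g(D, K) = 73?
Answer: 494569/1308945 ≈ 0.37784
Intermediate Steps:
g(D, K) = 73/3 (g(D, K) = (⅓)*73 = 73/3)
O(t) = 12 (O(t) = 14 - 2*t/t = 14 - 2*1 = 14 - 2 = 12)
(164832 + g(122, 387))/(O(201) + 436303) = (164832 + 73/3)/(12 + 436303) = (494569/3)/436315 = (494569/3)*(1/436315) = 494569/1308945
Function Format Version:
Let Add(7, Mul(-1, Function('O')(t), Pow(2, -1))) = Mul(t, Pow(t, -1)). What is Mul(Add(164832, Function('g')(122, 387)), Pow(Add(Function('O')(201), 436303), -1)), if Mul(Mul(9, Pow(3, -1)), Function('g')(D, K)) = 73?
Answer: Rational(494569, 1308945) ≈ 0.37784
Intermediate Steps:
Function('g')(D, K) = Rational(73, 3) (Function('g')(D, K) = Mul(Rational(1, 3), 73) = Rational(73, 3))
Function('O')(t) = 12 (Function('O')(t) = Add(14, Mul(-2, Mul(t, Pow(t, -1)))) = Add(14, Mul(-2, 1)) = Add(14, -2) = 12)
Mul(Add(164832, Function('g')(122, 387)), Pow(Add(Function('O')(201), 436303), -1)) = Mul(Add(164832, Rational(73, 3)), Pow(Add(12, 436303), -1)) = Mul(Rational(494569, 3), Pow(436315, -1)) = Mul(Rational(494569, 3), Rational(1, 436315)) = Rational(494569, 1308945)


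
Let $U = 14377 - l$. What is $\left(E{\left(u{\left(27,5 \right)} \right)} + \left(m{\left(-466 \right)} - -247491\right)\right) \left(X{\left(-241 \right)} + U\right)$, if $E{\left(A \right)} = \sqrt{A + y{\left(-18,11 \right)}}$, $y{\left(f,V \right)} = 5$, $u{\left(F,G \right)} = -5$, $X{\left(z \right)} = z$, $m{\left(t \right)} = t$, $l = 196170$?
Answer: $-44966948850$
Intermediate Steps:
$E{\left(A \right)} = \sqrt{5 + A}$ ($E{\left(A \right)} = \sqrt{A + 5} = \sqrt{5 + A}$)
$U = -181793$ ($U = 14377 - 196170 = -181793$)
$\left(E{\left(u{\left(27,5 \right)} \right)} + \left(m{\left(-466 \right)} - -247491\right)\right) \left(X{\left(-241 \right)} + U\right) = \left(\sqrt{5 - 5} - -247025\right) \left(-241 - 181793\right) = \left(\sqrt{0} + \left(-466 + 247491\right)\right) \left(-182034\right) = \left(0 + 247025\right) \left(-182034\right) = 247025 \left(-182034\right) = -44966948850$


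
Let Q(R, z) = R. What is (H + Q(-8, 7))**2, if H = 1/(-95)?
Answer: 579121/9025 ≈ 64.169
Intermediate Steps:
H = -1/95 ≈ -0.010526
(H + Q(-8, 7))**2 = (-1/95 - 8)**2 = (-761/95)**2 = 579121/9025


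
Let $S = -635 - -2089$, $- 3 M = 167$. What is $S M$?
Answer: $- \frac{242818}{3} \approx -80939.0$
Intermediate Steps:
$M = - \frac{167}{3}$ ($M = \left(- \frac{1}{3}\right) 167 = - \frac{167}{3} \approx -55.667$)
$S = 1454$ ($S = -635 + 2089 = 1454$)
$S M = 1454 \left(- \frac{167}{3}\right) = - \frac{242818}{3}$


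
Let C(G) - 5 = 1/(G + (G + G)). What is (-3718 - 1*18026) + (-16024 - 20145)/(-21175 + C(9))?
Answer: -12427654653/571589 ≈ -21742.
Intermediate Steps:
C(G) = 5 + 1/(3*G) (C(G) = 5 + 1/(G + (G + G)) = 5 + 1/(G + 2*G) = 5 + 1/(3*G))
(-3718 - 1*18026) + (-16024 - 20145)/(-21175 + C(9)) = (-3718 - 1*18026) + (-16024 - 20145)/(-21175 + (5 + (⅓)/9)) = (-3718 - 18026) - 36169/(-21175 + (5 + (⅓)*(⅑))) = -21744 - 36169/(-21175 + (5 + 1/27)) = -21744 - 36169/(-21175 + 136/27) = -21744 - 36169/(-571589/27) = -21744 - 36169*(-27/571589) = -21744 + 976563/571589 = -12427654653/571589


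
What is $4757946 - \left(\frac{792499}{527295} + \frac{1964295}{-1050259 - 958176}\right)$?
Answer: $\frac{1007768758240590682}{211807546665} \approx 4.7579 \cdot 10^{6}$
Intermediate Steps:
$4757946 - \left(\frac{792499}{527295} + \frac{1964295}{-1050259 - 958176}\right) = 4757946 - \left(792499 \cdot \frac{1}{527295} + \frac{1964295}{-1050259 - 958176}\right) = 4757946 - \left(\frac{792499}{527295} + \frac{1964295}{-2008435}\right) = 4757946 - \left(\frac{792499}{527295} + 1964295 \left(- \frac{1}{2008435}\right)\right) = 4757946 - \left(\frac{792499}{527295} - \frac{392859}{401687}\right) = 4757946 - \frac{111183959408}{211807546665} = \frac{1007768758240590682}{211807546665}$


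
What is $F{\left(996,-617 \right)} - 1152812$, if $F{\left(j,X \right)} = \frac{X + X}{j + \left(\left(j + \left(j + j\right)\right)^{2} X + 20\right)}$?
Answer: $- \frac{3175226884747175}{2754331916} \approx -1.1528 \cdot 10^{6}$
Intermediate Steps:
$F{\left(j,X \right)} = \frac{2 X}{20 + j + 9 X j^{2}}$ ($F{\left(j,X \right)} = \frac{2 X}{j + \left(\left(j + 2 j\right)^{2} X + 20\right)} = \frac{2 X}{j + \left(\left(3 j\right)^{2} X + 20\right)} = \frac{2 X}{j + \left(9 j^{2} X + 20\right)} = \frac{2 X}{j + \left(9 X j^{2} + 20\right)} = \frac{2 X}{j + \left(20 + 9 X j^{2}\right)} = \frac{2 X}{20 + j + 9 X j^{2}}$)
$F{\left(996,-617 \right)} - 1152812 = 2 \left(-617\right) \frac{1}{20 + 996 + 9 \left(-617\right) 996^{2}} - 1152812 = 2 \left(-617\right) \frac{1}{20 + 996 + 9 \left(-617\right) 992016} - 1152812 = 2 \left(-617\right) \frac{1}{20 + 996 - 5508664848} - 1152812 = 2 \left(-617\right) \frac{1}{-5508663832} - 1152812 = 2 \left(-617\right) \left(- \frac{1}{5508663832}\right) - 1152812 = \frac{617}{2754331916} - 1152812 = - \frac{3175226884747175}{2754331916}$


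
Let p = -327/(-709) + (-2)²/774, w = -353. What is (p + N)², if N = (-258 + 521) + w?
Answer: 603513069649009/75286030689 ≈ 8016.3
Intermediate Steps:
N = -90 (N = (-258 + 521) - 353 = 263 - 353 = -90)
p = 127967/274383 (p = -327*(-1/709) + 4*(1/774) = 327/709 + 2/387 = 127967/274383 ≈ 0.46638)
(p + N)² = (127967/274383 - 90)² = (-24566503/274383)² = 603513069649009/75286030689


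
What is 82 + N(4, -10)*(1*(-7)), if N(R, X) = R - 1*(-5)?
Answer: 19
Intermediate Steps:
N(R, X) = 5 + R (N(R, X) = R + 5 = 5 + R)
82 + N(4, -10)*(1*(-7)) = 82 + (5 + 4)*(1*(-7)) = 82 + 9*(-7) = 82 - 63 = 19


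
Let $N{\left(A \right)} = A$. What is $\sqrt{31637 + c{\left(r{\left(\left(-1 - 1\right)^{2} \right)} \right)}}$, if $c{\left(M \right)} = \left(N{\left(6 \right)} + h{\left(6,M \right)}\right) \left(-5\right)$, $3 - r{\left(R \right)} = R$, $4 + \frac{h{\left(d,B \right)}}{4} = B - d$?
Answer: $103 \sqrt{3} \approx 178.4$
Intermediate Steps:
$h{\left(d,B \right)} = -16 - 4 d + 4 B$ ($h{\left(d,B \right)} = -16 + 4 \left(B - d\right) = -16 + \left(- 4 d + 4 B\right) = -16 - 4 d + 4 B$)
$r{\left(R \right)} = 3 - R$
$c{\left(M \right)} = 170 - 20 M$ ($c{\left(M \right)} = \left(6 - \left(40 - 4 M\right)\right) \left(-5\right) = \left(6 + \left(-40 + 4 M\right)\right) \left(-5\right) = \left(-34 + 4 M\right) \left(-5\right) = 170 - 20 M$)
$\sqrt{31637 + c{\left(r{\left(\left(-1 - 1\right)^{2} \right)} \right)}} = \sqrt{31637 + \left(170 - 20 \left(3 - \left(-1 - 1\right)^{2}\right)\right)} = \sqrt{31637 + \left(170 - 20 \left(3 - \left(-2\right)^{2}\right)\right)} = \sqrt{31637 + \left(170 - 20 \left(3 - 4\right)\right)} = \sqrt{31637 + \left(170 - -20\right)} = \sqrt{31637 + \left(170 + 20\right)} = \sqrt{31637 + 190} = \sqrt{31827} = 103 \sqrt{3}$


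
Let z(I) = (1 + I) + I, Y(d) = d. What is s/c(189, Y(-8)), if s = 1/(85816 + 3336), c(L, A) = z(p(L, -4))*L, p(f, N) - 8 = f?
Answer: 1/6655642560 ≈ 1.5025e-10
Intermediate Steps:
p(f, N) = 8 + f
z(I) = 1 + 2*I
c(L, A) = L*(17 + 2*L) (c(L, A) = (1 + 2*(8 + L))*L = (1 + (16 + 2*L))*L = (17 + 2*L)*L = L*(17 + 2*L))
s = 1/89152 ≈ 1.1217e-5
s/c(189, Y(-8)) = 1/(89152*((189*(17 + 2*189)))) = 1/(89152*((189*(17 + 378)))) = 1/(89152*((189*395))) = (1/89152)/74655 = (1/89152)*(1/74655) = 1/6655642560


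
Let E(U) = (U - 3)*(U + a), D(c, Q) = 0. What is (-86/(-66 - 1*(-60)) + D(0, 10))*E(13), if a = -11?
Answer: 860/3 ≈ 286.67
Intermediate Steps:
E(U) = (-11 + U)*(-3 + U) (E(U) = (U - 3)*(U - 11) = (-3 + U)*(-11 + U) = (-11 + U)*(-3 + U))
(-86/(-66 - 1*(-60)) + D(0, 10))*E(13) = (-86/(-66 - 1*(-60)) + 0)*(33 + 13² - 14*13) = (-86/(-66 + 60) + 0)*(33 + 169 - 182) = (-86/(-6) + 0)*20 = (-86*(-⅙) + 0)*20 = (43/3 + 0)*20 = (43/3)*20 = 860/3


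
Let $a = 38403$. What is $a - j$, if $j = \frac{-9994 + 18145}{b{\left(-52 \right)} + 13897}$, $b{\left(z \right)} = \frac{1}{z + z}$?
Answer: $\frac{55502508957}{1445287} \approx 38402.0$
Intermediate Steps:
$b{\left(z \right)} = \frac{1}{2 z}$
$j = \frac{847704}{1445287}$ ($j = \frac{-9994 + 18145}{\frac{1}{2 \left(-52\right)} + 13897} = \frac{8151}{\frac{1}{2} \left(- \frac{1}{52}\right) + 13897} = \frac{8151}{- \frac{1}{104} + 13897} = \frac{8151}{\frac{1445287}{104}} = 8151 \cdot \frac{104}{1445287} = \frac{847704}{1445287} \approx 0.58653$)
$a - j = 38403 - \frac{847704}{1445287} = \frac{55502508957}{1445287}$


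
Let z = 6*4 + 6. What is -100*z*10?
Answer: -30000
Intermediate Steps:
z = 30 (z = 24 + 6 = 30)
-100*z*10 = -100*30*10 = -3000*10 = -30000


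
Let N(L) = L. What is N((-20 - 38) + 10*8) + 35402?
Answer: 35424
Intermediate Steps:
N((-20 - 38) + 10*8) + 35402 = ((-20 - 38) + 10*8) + 35402 = (-58 + 80) + 35402 = 22 + 35402 = 35424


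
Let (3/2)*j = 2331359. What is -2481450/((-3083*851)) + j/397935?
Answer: 410692654912/84651518745 ≈ 4.8516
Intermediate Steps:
j = 4662718/3 (j = (⅔)*2331359 = 4662718/3 ≈ 1.5542e+6)
-2481450/((-3083*851)) + j/397935 = -2481450/((-3083*851)) + (4662718/3)/397935 = -2481450/(-2623633) + (4662718/3)*(1/397935) = -2481450*(-1/2623633) + 4662718/1193805 = 2481450/2623633 + 4662718/1193805 = 410692654912/84651518745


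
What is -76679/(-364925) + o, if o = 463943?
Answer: 169304475954/364925 ≈ 4.6394e+5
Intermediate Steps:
-76679/(-364925) + o = -76679/(-364925) + 463943 = -76679*(-1/364925) + 463943 = 76679/364925 + 463943 = 169304475954/364925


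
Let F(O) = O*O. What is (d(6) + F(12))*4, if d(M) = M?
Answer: 600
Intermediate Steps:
F(O) = O²
(d(6) + F(12))*4 = (6 + 12²)*4 = (6 + 144)*4 = 150*4 = 600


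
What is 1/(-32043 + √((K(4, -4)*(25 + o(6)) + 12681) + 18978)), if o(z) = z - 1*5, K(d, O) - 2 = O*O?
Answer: -10681/342240574 - √32127/1026721722 ≈ -3.1384e-5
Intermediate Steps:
K(d, O) = 2 + O² (K(d, O) = 2 + O*O = 2 + O²)
o(z) = -5 + z (o(z) = z - 5 = -5 + z)
1/(-32043 + √((K(4, -4)*(25 + o(6)) + 12681) + 18978)) = 1/(-32043 + √(((2 + (-4)²)*(25 + (-5 + 6)) + 12681) + 18978)) = 1/(-32043 + √(((2 + 16)*(25 + 1) + 12681) + 18978)) = 1/(-32043 + √((18*26 + 12681) + 18978)) = 1/(-32043 + √((468 + 12681) + 18978)) = 1/(-32043 + √(13149 + 18978)) = 1/(-32043 + √32127)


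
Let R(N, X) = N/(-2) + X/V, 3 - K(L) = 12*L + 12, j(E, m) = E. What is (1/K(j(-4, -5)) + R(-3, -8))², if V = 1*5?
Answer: 841/152100 ≈ 0.0055293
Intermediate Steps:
V = 5
K(L) = -9 - 12*L (K(L) = 3 - (12*L + 12) = 3 - (12 + 12*L) = 3 + (-12 - 12*L) = -9 - 12*L)
R(N, X) = -N/2 + X/5 (R(N, X) = N/(-2) + X/5 = N*(-½) + X*(⅕) = -N/2 + X/5)
(1/K(j(-4, -5)) + R(-3, -8))² = (1/(-9 - 12*(-4)) + (-½*(-3) + (⅕)*(-8)))² = (1/(-9 + 48) + (3/2 - 8/5))² = (1/39 - ⅒)² = (-29/390)² = 841/152100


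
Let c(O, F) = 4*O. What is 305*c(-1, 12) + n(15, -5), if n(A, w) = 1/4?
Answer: -4879/4 ≈ -1219.8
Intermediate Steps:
n(A, w) = ¼
305*c(-1, 12) + n(15, -5) = 305*(4*(-1)) + ¼ = 305*(-4) + ¼ = -1220 + ¼ = -4879/4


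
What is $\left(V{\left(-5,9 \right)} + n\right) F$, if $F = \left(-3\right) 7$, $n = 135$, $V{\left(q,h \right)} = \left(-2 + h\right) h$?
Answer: $-4158$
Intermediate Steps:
$V{\left(q,h \right)} = h \left(-2 + h\right)$
$F = -21$
$\left(V{\left(-5,9 \right)} + n\right) F = \left(9 \left(-2 + 9\right) + 135\right) \left(-21\right) = \left(9 \cdot 7 + 135\right) \left(-21\right) = \left(63 + 135\right) \left(-21\right) = 198 \left(-21\right) = -4158$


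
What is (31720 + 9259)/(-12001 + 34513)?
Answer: 40979/22512 ≈ 1.8203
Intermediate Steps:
(31720 + 9259)/(-12001 + 34513) = 40979/22512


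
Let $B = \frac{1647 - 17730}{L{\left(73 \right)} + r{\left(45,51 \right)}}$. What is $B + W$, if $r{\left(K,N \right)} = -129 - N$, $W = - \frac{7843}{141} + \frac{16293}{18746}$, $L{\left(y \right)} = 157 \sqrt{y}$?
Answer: $- \frac{263382143499845}{4670448868722} - \frac{2525031 \sqrt{73}}{1766977} \approx -68.603$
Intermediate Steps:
$W = - \frac{144727565}{2643186}$ ($W = \left(-7843\right) \frac{1}{141} + 16293 \cdot \frac{1}{18746} = - \frac{7843}{141} + \frac{16293}{18746} = - \frac{144727565}{2643186} \approx -54.755$)
$B = - \frac{16083}{-180 + 157 \sqrt{73}}$ ($B = \frac{1647 - 17730}{157 \sqrt{73} - 180} = - \frac{16083}{157 \sqrt{73} - 180} = - \frac{16083}{-180 + 157 \sqrt{73}} \approx -13.848$)
$B + W = \left(- \frac{2894940}{1766977} - \frac{2525031 \sqrt{73}}{1766977}\right) - \frac{144727565}{2643186} = - \frac{263382143499845}{4670448868722} - \frac{2525031 \sqrt{73}}{1766977}$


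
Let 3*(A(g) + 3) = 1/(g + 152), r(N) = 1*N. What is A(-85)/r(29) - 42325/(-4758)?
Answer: 81282703/9244794 ≈ 8.7923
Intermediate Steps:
r(N) = N
A(g) = -3 + 1/(3*(152 + g)) (A(g) = -3 + 1/(3*(g + 152)) = -3 + 1/(3*(152 + g)))
A(-85)/r(29) - 42325/(-4758) = ((-1367 - 9*(-85))/(3*(152 - 85)))/29 - 42325/(-4758) = ((⅓)*(-1367 + 765)/67)*(1/29) - 42325*(-1/4758) = ((⅓)*(1/67)*(-602))*(1/29) + 42325/4758 = -602/201*1/29 + 42325/4758 = -602/5829 + 42325/4758 = 81282703/9244794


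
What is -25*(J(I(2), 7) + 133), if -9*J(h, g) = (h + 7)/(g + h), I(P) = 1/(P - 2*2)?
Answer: -29900/9 ≈ -3322.2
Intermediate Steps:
I(P) = 1/(-4 + P) (I(P) = 1/(P - 4) = 1/(-4 + P))
J(h, g) = -(7 + h)/(9*(g + h)) (J(h, g) = -(h + 7)/(9*(g + h)) = -(7 + h)/(9*(g + h)))
-25*(J(I(2), 7) + 133) = -25*((-7 - 1/(-4 + 2))/(9*(7 + 1/(-4 + 2))) + 133) = -25*((-7 - 1/(-2))/(9*(7 + 1/(-2))) + 133) = -25*((-7 - 1*(-1/2))/(9*(7 - 1/2)) + 133) = -25*((-7 + 1/2)/(9*(13/2)) + 133) = -25*((1/9)*(2/13)*(-13/2) + 133) = -25*(-1/9 + 133) = -25*1196/9 = -29900/9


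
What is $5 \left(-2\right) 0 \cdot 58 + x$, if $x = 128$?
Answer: $128$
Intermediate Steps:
$5 \left(-2\right) 0 \cdot 58 + x = 5 \left(-2\right) 0 \cdot 58 + 128 = \left(-10\right) 0 \cdot 58 + 128 = 0 \cdot 58 + 128 = 0 + 128 = 128$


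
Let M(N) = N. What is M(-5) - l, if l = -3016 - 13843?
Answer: 16854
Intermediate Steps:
l = -16859
M(-5) - l = -5 - 1*(-16859) = -5 + 16859 = 16854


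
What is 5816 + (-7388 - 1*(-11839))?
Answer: 10267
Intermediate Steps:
5816 + (-7388 - 1*(-11839)) = 5816 + (-7388 + 11839) = 5816 + 4451 = 10267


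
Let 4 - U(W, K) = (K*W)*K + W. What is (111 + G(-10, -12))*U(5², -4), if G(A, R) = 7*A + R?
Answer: -12209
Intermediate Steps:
G(A, R) = R + 7*A
U(W, K) = 4 - W - W*K² (U(W, K) = 4 - ((K*W)*K + W) = 4 - (W*K² + W) = 4 - (W + W*K²) = 4 + (-W - W*K²) = 4 - W - W*K²)
(111 + G(-10, -12))*U(5², -4) = (111 + (-12 + 7*(-10)))*(4 - 1*5² - 1*5²*(-4)²) = (111 + (-12 - 70))*(4 - 1*25 - 1*25*16) = (111 - 82)*(4 - 25 - 400) = 29*(-421) = -12209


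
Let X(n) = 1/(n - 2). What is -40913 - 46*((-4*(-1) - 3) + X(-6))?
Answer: -163813/4 ≈ -40953.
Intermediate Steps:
X(n) = 1/(-2 + n)
-40913 - 46*((-4*(-1) - 3) + X(-6)) = -40913 - 46*((-4*(-1) - 3) + 1/(-2 - 6)) = -40913 - 46*((4 - 3) + 1/(-8)) = -40913 - 46*(1 - 1/8) = -40913 - 46*7/8 = -40913 - 161/4 = -163813/4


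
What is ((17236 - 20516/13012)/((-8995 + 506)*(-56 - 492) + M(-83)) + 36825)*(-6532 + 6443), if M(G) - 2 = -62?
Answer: -49596195099168331/15132669736 ≈ -3.2774e+6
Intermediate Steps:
M(G) = -60 (M(G) = 2 - 62 = -60)
((17236 - 20516/13012)/((-8995 + 506)*(-56 - 492) + M(-83)) + 36825)*(-6532 + 6443) = ((17236 - 20516/13012)/((-8995 + 506)*(-56 - 492) - 60) + 36825)*(-6532 + 6443) = ((17236 - 20516*1/13012)/(-8489*(-548) - 60) + 36825)*(-89) = ((17236 - 5129/3253)/(4651972 - 60) + 36825)*(-89) = ((56063579/3253)/4651912 + 36825)*(-89) = ((56063579/3253)*(1/4651912) + 36825)*(-89) = (56063579/15132669736 + 36825)*(-89) = (557260619091779/15132669736)*(-89) = -49596195099168331/15132669736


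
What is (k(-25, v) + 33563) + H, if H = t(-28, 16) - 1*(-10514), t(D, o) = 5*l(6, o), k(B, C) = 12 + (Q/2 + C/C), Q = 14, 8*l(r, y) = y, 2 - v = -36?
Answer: 44107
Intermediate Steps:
v = 38 (v = 2 - 1*(-36) = 2 + 36 = 38)
l(r, y) = y/8
k(B, C) = 20 (k(B, C) = 12 + (14/2 + C/C) = 12 + (14*(½) + 1) = 12 + (7 + 1) = 12 + 8 = 20)
t(D, o) = 5*o/8 (t(D, o) = 5*(o/8) = 5*o/8)
H = 10524 (H = (5/8)*16 - 1*(-10514) = 10 + 10514 = 10524)
(k(-25, v) + 33563) + H = (20 + 33563) + 10524 = 33583 + 10524 = 44107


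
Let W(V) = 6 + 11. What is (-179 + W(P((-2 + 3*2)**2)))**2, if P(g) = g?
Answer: 26244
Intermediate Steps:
W(V) = 17
(-179 + W(P((-2 + 3*2)**2)))**2 = (-179 + 17)**2 = (-162)**2 = 26244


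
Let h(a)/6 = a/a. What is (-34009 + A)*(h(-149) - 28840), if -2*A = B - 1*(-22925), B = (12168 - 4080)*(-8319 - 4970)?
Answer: -1548248679913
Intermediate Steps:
B = -107481432 (B = 8088*(-13289) = -107481432)
h(a) = 6 (h(a) = 6*(a/a) = 6*1 = 6)
A = 107458507/2 (A = -(-107481432 - 1*(-22925))/2 = -(-107481432 + 22925)/2 = -½*(-107458507) = 107458507/2 ≈ 5.3729e+7)
(-34009 + A)*(h(-149) - 28840) = (-34009 + 107458507/2)*(6 - 28840) = (107390489/2)*(-28834) = -1548248679913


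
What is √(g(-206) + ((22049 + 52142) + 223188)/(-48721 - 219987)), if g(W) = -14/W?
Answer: I*√198921532476711/13838462 ≈ 1.0192*I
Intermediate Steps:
g(W) = -14/W
√(g(-206) + ((22049 + 52142) + 223188)/(-48721 - 219987)) = √(-14/(-206) + ((22049 + 52142) + 223188)/(-48721 - 219987)) = √(-14*(-1/206) + (74191 + 223188)/(-268708)) = √(7/103 + 297379*(-1/268708)) = √(7/103 - 297379/268708) = √(-28749081/27676924) = I*√198921532476711/13838462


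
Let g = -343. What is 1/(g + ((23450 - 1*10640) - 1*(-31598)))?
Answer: 1/44065 ≈ 2.2694e-5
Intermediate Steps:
1/(g + ((23450 - 1*10640) - 1*(-31598))) = 1/(-343 + ((23450 - 1*10640) - 1*(-31598))) = 1/(-343 + ((23450 - 10640) + 31598)) = 1/(-343 + (12810 + 31598)) = 1/(-343 + 44408) = 1/44065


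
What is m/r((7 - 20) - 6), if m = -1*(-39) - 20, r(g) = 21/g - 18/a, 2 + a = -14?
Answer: 2888/3 ≈ 962.67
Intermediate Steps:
a = -16 (a = -2 - 14 = -16)
r(g) = 9/8 + 21/g (r(g) = 21/g - 18/(-16) = 21/g - 18*(-1/16) = 21/g + 9/8 = 9/8 + 21/g)
m = 19 (m = 39 - 1*20 = 39 - 20 = 19)
m/r((7 - 20) - 6) = 19/(9/8 + 21/((7 - 20) - 6)) = 19/(9/8 + 21/(-13 - 6)) = 19/(9/8 + 21/(-19)) = 19/(9/8 + 21*(-1/19)) = 19/(9/8 - 21/19) = 19/(3/152) = 19*(152/3) = 2888/3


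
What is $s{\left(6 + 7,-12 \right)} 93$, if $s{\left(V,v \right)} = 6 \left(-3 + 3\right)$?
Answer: $0$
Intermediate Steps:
$s{\left(V,v \right)} = 0$ ($s{\left(V,v \right)} = 6 \cdot 0 = 0$)
$s{\left(6 + 7,-12 \right)} 93 = 0 \cdot 93 = 0$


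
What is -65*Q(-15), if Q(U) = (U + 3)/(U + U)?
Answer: -26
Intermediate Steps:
Q(U) = (3 + U)/(2*U) (Q(U) = (3 + U)/((2*U)) = (3 + U)*(1/(2*U)) = (3 + U)/(2*U))
-65*Q(-15) = -65*(3 - 15)/(2*(-15)) = -65*(-1)*(-12)/(2*15) = -65*⅖ = -26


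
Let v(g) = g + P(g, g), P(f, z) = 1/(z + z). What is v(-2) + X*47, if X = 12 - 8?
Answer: 743/4 ≈ 185.75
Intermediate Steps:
P(f, z) = 1/(2*z)
v(g) = g + 1/(2*g)
X = 4
v(-2) + X*47 = (-2 + (1/2)/(-2)) + 4*47 = (-2 + (1/2)*(-1/2)) + 188 = (-2 - 1/4) + 188 = -9/4 + 188 = 743/4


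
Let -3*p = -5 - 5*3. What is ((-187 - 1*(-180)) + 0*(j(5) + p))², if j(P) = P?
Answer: 49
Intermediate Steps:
p = 20/3 (p = -(-5 - 5*3)/3 = -(-5 - 15)/3 = -⅓*(-20) = 20/3 ≈ 6.6667)
((-187 - 1*(-180)) + 0*(j(5) + p))² = ((-187 - 1*(-180)) + 0*(5 + 20/3))² = ((-187 + 180) + 0*(35/3))² = (-7 + 0)² = (-7)² = 49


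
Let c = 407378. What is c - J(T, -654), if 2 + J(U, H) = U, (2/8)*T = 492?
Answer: 405412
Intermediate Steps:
T = 1968 (T = 4*492 = 1968)
J(U, H) = -2 + U
c - J(T, -654) = 407378 - (-2 + 1968) = 407378 - 1*1966 = 407378 - 1966 = 405412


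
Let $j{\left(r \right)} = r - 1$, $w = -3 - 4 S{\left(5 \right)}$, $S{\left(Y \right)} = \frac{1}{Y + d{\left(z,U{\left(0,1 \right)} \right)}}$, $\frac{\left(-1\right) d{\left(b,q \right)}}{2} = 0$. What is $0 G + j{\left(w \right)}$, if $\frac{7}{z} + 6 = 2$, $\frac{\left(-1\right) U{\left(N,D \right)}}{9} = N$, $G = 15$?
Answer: $- \frac{24}{5} \approx -4.8$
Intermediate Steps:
$U{\left(N,D \right)} = - 9 N$
$z = - \frac{7}{4}$ ($z = \frac{7}{-6 + 2} = \frac{7}{-4} = 7 \left(- \frac{1}{4}\right) = - \frac{7}{4} \approx -1.75$)
$d{\left(b,q \right)} = 0$ ($d{\left(b,q \right)} = \left(-2\right) 0 = 0$)
$S{\left(Y \right)} = \frac{1}{Y}$ ($S{\left(Y \right)} = \frac{1}{Y + 0} = \frac{1}{Y}$)
$w = - \frac{19}{5}$ ($w = -3 - \frac{4}{5} = - \frac{19}{5} \approx -3.8$)
$j{\left(r \right)} = -1 + r$
$0 G + j{\left(w \right)} = 0 \cdot 15 - \frac{24}{5} = 0 - \frac{24}{5} = - \frac{24}{5}$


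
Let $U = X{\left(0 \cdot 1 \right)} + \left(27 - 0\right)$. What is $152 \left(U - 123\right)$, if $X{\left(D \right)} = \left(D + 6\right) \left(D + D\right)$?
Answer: $-14592$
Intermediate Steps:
$X{\left(D \right)} = 2 D \left(6 + D\right)$ ($X{\left(D \right)} = \left(6 + D\right) 2 D = 2 D \left(6 + D\right)$)
$U = 27$ ($U = 2 \cdot 0 \cdot 1 \left(6 + 0 \cdot 1\right) + \left(27 - 0\right) = 2 \cdot 0 \left(6 + 0\right) + \left(27 + 0\right) = 2 \cdot 0 \cdot 6 + 27 = 0 + 27 = 27$)
$152 \left(U - 123\right) = 152 \left(27 - 123\right) = 152 \left(-96\right) = -14592$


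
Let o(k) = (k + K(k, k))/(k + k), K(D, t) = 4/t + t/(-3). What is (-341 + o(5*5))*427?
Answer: -272743688/1875 ≈ -1.4546e+5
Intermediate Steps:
K(D, t) = 4/t - t/3 (K(D, t) = 4/t + t*(-1/3) = 4/t - t/3)
o(k) = (4/k + 2*k/3)/(2*k) (o(k) = (k + (4/k - k/3))/(k + k) = (4/k + 2*k/3)/((2*k)) = (4/k + 2*k/3)*(1/(2*k)) = (4/k + 2*k/3)/(2*k))
(-341 + o(5*5))*427 = (-341 + (1/3 + 2/(5*5)**2))*427 = (-341 + (1/3 + 2/25**2))*427 = (-341 + (1/3 + 2*(1/625)))*427 = (-341 + (1/3 + 2/625))*427 = (-341 + 631/1875)*427 = -638744/1875*427 = -272743688/1875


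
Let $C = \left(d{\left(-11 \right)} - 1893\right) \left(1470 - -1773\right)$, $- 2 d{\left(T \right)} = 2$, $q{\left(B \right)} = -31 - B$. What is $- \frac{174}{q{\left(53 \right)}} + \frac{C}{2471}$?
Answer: $- \frac{12274247}{4942} \approx -2483.7$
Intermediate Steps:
$d{\left(T \right)} = -1$ ($d{\left(T \right)} = \left(- \frac{1}{2}\right) 2 = -1$)
$C = -6142242$ ($C = \left(-1 - 1893\right) \left(1470 - -1773\right) = - 1894 \left(1470 + 1773\right) = \left(-1894\right) 3243 = -6142242$)
$- \frac{174}{q{\left(53 \right)}} + \frac{C}{2471} = - \frac{174}{-31 - 53} - \frac{6142242}{2471} = - \frac{174}{-84} - \frac{6142242}{2471} = \left(-174\right) \left(- \frac{1}{84}\right) - \frac{6142242}{2471} = \frac{29}{14} - \frac{6142242}{2471} = - \frac{12274247}{4942}$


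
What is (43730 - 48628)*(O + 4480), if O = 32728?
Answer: -182244784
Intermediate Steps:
(43730 - 48628)*(O + 4480) = (43730 - 48628)*(32728 + 4480) = -4898*37208 = -182244784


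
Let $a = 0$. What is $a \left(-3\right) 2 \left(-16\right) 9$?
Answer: $0$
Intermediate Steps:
$a \left(-3\right) 2 \left(-16\right) 9 = 0 \left(-3\right) 2 \left(-16\right) 9 = 0 \cdot 2 \left(-16\right) 9 = 0 \left(-16\right) 9 = 0 \cdot 9 = 0$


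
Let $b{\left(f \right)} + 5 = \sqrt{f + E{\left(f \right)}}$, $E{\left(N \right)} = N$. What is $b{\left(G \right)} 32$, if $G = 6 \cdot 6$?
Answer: $-160 + 192 \sqrt{2} \approx 111.53$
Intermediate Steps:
$G = 36$
$b{\left(f \right)} = -5 + \sqrt{2} \sqrt{f}$ ($b{\left(f \right)} = -5 + \sqrt{f + f} = -5 + \sqrt{2 f} = -5 + \sqrt{2} \sqrt{f}$)
$b{\left(G \right)} 32 = \left(-5 + \sqrt{2} \sqrt{36}\right) 32 = \left(-5 + \sqrt{2} \cdot 6\right) 32 = \left(-5 + 6 \sqrt{2}\right) 32 = -160 + 192 \sqrt{2}$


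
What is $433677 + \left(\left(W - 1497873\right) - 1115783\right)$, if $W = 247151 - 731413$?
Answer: $-2664241$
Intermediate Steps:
$W = -484262$ ($W = 247151 - 731413 = -484262$)
$433677 + \left(\left(W - 1497873\right) - 1115783\right) = 433677 - 3097918 = -2664241$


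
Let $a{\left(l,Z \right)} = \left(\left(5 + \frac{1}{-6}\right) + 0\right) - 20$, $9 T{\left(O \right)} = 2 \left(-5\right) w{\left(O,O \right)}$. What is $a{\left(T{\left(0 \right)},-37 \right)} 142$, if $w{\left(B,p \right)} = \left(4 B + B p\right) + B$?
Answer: $- \frac{6461}{3} \approx -2153.7$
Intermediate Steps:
$w{\left(B,p \right)} = 5 B + B p$
$T{\left(O \right)} = - \frac{10 O \left(5 + O\right)}{9}$ ($T{\left(O \right)} = \frac{2 \left(-5\right) O \left(5 + O\right)}{9} = \frac{\left(-10\right) O \left(5 + O\right)}{9} = - \frac{10 O \left(5 + O\right)}{9}$)
$a{\left(l,Z \right)} = - \frac{91}{6}$ ($a{\left(l,Z \right)} = \left(\left(5 - \frac{1}{6}\right) + 0\right) - 20 = \left(\frac{29}{6} + 0\right) - 20 = \frac{29}{6} - 20 = - \frac{91}{6}$)
$a{\left(T{\left(0 \right)},-37 \right)} 142 = \left(- \frac{91}{6}\right) 142 = - \frac{6461}{3}$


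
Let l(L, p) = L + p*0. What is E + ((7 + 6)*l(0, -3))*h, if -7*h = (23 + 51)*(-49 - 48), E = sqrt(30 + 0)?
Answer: sqrt(30) ≈ 5.4772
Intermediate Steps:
l(L, p) = L (l(L, p) = L + 0 = L)
E = sqrt(30) ≈ 5.4772
h = 7178/7 (h = -(23 + 51)*(-49 - 48)/7 = -74*(-97)/7 = -1/7*(-7178) = 7178/7 ≈ 1025.4)
E + ((7 + 6)*l(0, -3))*h = sqrt(30) + ((7 + 6)*0)*(7178/7) = sqrt(30) + (13*0)*(7178/7) = sqrt(30) + 0*(7178/7) = sqrt(30) + 0 = sqrt(30)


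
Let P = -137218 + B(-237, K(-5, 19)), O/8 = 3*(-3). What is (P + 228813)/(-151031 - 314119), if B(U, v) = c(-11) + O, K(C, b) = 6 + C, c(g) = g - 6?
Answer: -15251/77525 ≈ -0.19672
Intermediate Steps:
O = -72 (O = 8*(3*(-3)) = 8*(-9) = -72)
c(g) = -6 + g
B(U, v) = -89 (B(U, v) = (-6 - 11) - 72 = -17 - 72 = -89)
P = -137307 (P = -137218 - 89 = -137307)
(P + 228813)/(-151031 - 314119) = (-137307 + 228813)/(-151031 - 314119) = 91506/(-465150) = 91506*(-1/465150) = -15251/77525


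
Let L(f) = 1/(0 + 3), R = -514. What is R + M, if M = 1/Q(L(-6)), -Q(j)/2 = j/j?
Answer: -1029/2 ≈ -514.50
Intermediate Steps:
L(f) = 1/3
Q(j) = -2 (Q(j) = -2*j/j = -2*1 = -2)
M = -1/2 (M = 1/(-2) = -1/2 ≈ -0.50000)
R + M = -514 - 1/2 = -1029/2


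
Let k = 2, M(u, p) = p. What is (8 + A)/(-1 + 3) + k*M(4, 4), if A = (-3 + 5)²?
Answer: 14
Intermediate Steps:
A = 4 (A = 2² = 4)
(8 + A)/(-1 + 3) + k*M(4, 4) = (8 + 4)/(-1 + 3) + 2*4 = 12/2 + 8 = 12*(½) + 8 = 6 + 8 = 14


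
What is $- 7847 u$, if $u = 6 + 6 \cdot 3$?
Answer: $-188328$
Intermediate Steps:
$u = 24$ ($u = 6 + 18 = 24$)
$- 7847 u = \left(-7847\right) 24 = -188328$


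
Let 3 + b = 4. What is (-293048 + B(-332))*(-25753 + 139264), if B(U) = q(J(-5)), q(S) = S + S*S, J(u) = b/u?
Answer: -831604742244/25 ≈ -3.3264e+10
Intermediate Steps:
b = 1 (b = -3 + 4 = 1)
J(u) = 1/u
q(S) = S + S²
B(U) = -4/25 (B(U) = (1 + 1/(-5))/(-5) = -(1 - ⅕)/5 = -⅕*⅘ = -4/25)
(-293048 + B(-332))*(-25753 + 139264) = (-293048 - 4/25)*(-25753 + 139264) = -7326204/25*113511 = -831604742244/25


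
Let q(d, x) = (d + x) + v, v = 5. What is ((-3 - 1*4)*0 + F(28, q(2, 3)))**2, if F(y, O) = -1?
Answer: 1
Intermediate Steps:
q(d, x) = 5 + d + x (q(d, x) = (d + x) + 5 = 5 + d + x)
((-3 - 1*4)*0 + F(28, q(2, 3)))**2 = ((-3 - 1*4)*0 - 1)**2 = ((-3 - 4)*0 - 1)**2 = (-7*0 - 1)**2 = (0 - 1)**2 = (-1)**2 = 1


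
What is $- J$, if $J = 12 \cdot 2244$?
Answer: $-26928$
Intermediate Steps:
$J = 26928$
$- J = \left(-1\right) 26928 = -26928$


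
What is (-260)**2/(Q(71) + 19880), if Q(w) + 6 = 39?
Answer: 67600/19913 ≈ 3.3948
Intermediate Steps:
Q(w) = 33 (Q(w) = -6 + 39 = 33)
(-260)**2/(Q(71) + 19880) = (-260)**2/(33 + 19880) = 67600/19913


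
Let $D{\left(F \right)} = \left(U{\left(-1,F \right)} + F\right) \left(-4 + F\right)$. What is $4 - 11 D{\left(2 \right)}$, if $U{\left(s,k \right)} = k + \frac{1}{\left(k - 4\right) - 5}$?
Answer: $\frac{622}{7} \approx 88.857$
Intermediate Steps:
$U{\left(s,k \right)} = k + \frac{1}{-9 + k}$ ($U{\left(s,k \right)} = k + \frac{1}{\left(-4 + k\right) - 5} = k + \frac{1}{-9 + k}$)
$D{\left(F \right)} = \left(-4 + F\right) \left(F + \frac{1 + F^{2} - 9 F}{-9 + F}\right)$ ($D{\left(F \right)} = \left(\frac{1 + F^{2} - 9 F}{-9 + F} + F\right) \left(-4 + F\right) = \left(F + \frac{1 + F^{2} - 9 F}{-9 + F}\right) \left(-4 + F\right) = \left(-4 + F\right) \left(F + \frac{1 + F^{2} - 9 F}{-9 + F}\right)$)
$4 - 11 D{\left(2 \right)} = 4 - 11 \frac{-4 - 26 \cdot 2^{2} + 2 \cdot 2^{3} + 73 \cdot 2}{-9 + 2} = 4 - 11 \frac{-4 - 104 + 2 \cdot 8 + 146}{-7} = 4 - 11 \left(- \frac{-4 - 104 + 16 + 146}{7}\right) = 4 - 11 \left(\left(- \frac{1}{7}\right) 54\right) = 4 - - \frac{594}{7} = 4 + \frac{594}{7} = \frac{622}{7}$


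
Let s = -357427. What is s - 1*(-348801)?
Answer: -8626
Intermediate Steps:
s - 1*(-348801) = -357427 - 1*(-348801) = -357427 + 348801 = -8626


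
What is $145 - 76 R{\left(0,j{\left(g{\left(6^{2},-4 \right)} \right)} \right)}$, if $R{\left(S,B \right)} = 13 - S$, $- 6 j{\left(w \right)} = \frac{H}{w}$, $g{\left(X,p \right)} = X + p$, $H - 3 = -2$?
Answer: $-843$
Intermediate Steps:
$H = 1$ ($H = 3 - 2 = 1$)
$j{\left(w \right)} = - \frac{1}{6 w}$ ($j{\left(w \right)} = - \frac{1 \frac{1}{w}}{6} = - \frac{1}{6 w}$)
$145 - 76 R{\left(0,j{\left(g{\left(6^{2},-4 \right)} \right)} \right)} = 145 - 76 \left(13 - 0\right) = 145 - 76 \left(13 + 0\right) = 145 - 988 = -843$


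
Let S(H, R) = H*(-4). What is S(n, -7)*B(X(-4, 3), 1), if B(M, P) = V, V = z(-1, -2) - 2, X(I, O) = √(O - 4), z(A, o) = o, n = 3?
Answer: 48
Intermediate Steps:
S(H, R) = -4*H
X(I, O) = √(-4 + O)
V = -4 (V = -2 - 2 = -4)
B(M, P) = -4
S(n, -7)*B(X(-4, 3), 1) = -4*3*(-4) = -12*(-4) = 48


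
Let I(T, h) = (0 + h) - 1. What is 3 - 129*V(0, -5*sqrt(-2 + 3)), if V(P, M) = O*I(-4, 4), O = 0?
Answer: 3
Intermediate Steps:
I(T, h) = -1 + h (I(T, h) = h - 1 = -1 + h)
V(P, M) = 0 (V(P, M) = 0*(-1 + 4) = 0*3 = 0)
3 - 129*V(0, -5*sqrt(-2 + 3)) = 3 - 129*0 = 3 + 0 = 3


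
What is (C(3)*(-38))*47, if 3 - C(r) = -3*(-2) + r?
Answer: 10716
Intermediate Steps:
C(r) = -3 - r (C(r) = 3 - (-3*(-2) + r) = 3 - (6 + r) = 3 + (-6 - r) = -3 - r)
(C(3)*(-38))*47 = ((-3 - 1*3)*(-38))*47 = ((-3 - 3)*(-38))*47 = -6*(-38)*47 = 228*47 = 10716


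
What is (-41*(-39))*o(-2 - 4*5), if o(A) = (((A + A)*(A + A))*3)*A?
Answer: -204313824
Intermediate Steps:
o(A) = 12*A**3 (o(A) = (((2*A)*(2*A))*3)*A = ((4*A**2)*3)*A = (12*A**2)*A = 12*A**3)
(-41*(-39))*o(-2 - 4*5) = (-41*(-39))*(12*(-2 - 4*5)**3) = 1599*(12*(-2 - 20)**3) = 1599*(12*(-22)**3) = 1599*(12*(-10648)) = 1599*(-127776) = -204313824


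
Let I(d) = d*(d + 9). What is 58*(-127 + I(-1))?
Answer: -7830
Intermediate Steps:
I(d) = d*(9 + d)
58*(-127 + I(-1)) = 58*(-127 - (9 - 1)) = 58*(-127 - 1*8) = 58*(-127 - 8) = 58*(-135) = -7830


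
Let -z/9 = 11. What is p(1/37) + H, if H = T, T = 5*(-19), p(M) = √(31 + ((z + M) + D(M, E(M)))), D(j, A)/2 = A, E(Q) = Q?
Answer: -95 + I*√92981/37 ≈ -95.0 + 8.2413*I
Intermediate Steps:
z = -99 (z = -9*11 = -99)
D(j, A) = 2*A
p(M) = √(-68 + 3*M) (p(M) = √(31 + ((-99 + M) + 2*M)) = √(31 + (-99 + 3*M)) = √(-68 + 3*M))
T = -95
H = -95
p(1/37) + H = √(-68 + 3/37) - 95 = √(-2513/37) - 95 = I*√92981/37 - 95 = -95 + I*√92981/37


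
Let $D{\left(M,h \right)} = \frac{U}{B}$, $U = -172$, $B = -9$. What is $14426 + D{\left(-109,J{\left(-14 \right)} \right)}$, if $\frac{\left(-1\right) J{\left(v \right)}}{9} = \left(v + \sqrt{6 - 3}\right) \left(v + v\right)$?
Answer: $\frac{130006}{9} \approx 14445.0$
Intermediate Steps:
$J{\left(v \right)} = - 18 v \left(v + \sqrt{3}\right)$ ($J{\left(v \right)} = - 9 \left(v + \sqrt{6 - 3}\right) \left(v + v\right) = - 9 \left(v + \sqrt{3}\right) 2 v = - 9 \cdot 2 v \left(v + \sqrt{3}\right) = - 18 v \left(v + \sqrt{3}\right)$)
$D{\left(M,h \right)} = \frac{172}{9}$ ($D{\left(M,h \right)} = - \frac{172}{-9} = \left(-172\right) \left(- \frac{1}{9}\right) = \frac{172}{9}$)
$14426 + D{\left(-109,J{\left(-14 \right)} \right)} = 14426 + \frac{172}{9} = \frac{130006}{9}$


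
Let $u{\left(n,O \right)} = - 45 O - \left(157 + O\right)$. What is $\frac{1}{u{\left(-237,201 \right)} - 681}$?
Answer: $- \frac{1}{10084} \approx -9.9167 \cdot 10^{-5}$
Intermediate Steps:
$u{\left(n,O \right)} = -157 - 46 O$
$\frac{1}{u{\left(-237,201 \right)} - 681} = \frac{1}{\left(-157 - 9246\right) - 681} = \frac{1}{-9403 - 681} = \frac{1}{-10084} = - \frac{1}{10084}$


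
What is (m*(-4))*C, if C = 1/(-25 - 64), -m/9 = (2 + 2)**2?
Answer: -576/89 ≈ -6.4719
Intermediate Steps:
m = -144 (m = -9*(2 + 2)**2 = -9*4**2 = -9*16 = -144)
C = -1/89 (C = 1/(-89) = -1/89 ≈ -0.011236)
(m*(-4))*C = -144*(-4)*(-1/89) = 576*(-1/89) = -576/89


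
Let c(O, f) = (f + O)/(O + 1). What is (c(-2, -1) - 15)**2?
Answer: 144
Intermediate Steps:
c(O, f) = (O + f)/(1 + O)
(c(-2, -1) - 15)**2 = ((-2 - 1)/(1 - 2) - 15)**2 = (-3/(-1) - 15)**2 = (-1*(-3) - 15)**2 = (3 - 15)**2 = (-12)**2 = 144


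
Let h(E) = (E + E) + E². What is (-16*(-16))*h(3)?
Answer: 3840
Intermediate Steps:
h(E) = E² + 2*E (h(E) = 2*E + E² = E² + 2*E)
(-16*(-16))*h(3) = (-16*(-16))*(3*(2 + 3)) = 256*(3*5) = 256*15 = 3840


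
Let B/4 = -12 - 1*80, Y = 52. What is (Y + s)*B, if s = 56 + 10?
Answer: -43424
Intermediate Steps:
B = -368 (B = 4*(-12 - 1*80) = 4*(-12 - 80) = 4*(-92) = -368)
s = 66
(Y + s)*B = (52 + 66)*(-368) = 118*(-368) = -43424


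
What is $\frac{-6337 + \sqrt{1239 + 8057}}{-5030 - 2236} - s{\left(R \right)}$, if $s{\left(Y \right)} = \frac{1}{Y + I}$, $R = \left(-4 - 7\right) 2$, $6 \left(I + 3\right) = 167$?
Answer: $\frac{64133}{123522} - \frac{2 \sqrt{581}}{3633} \approx 0.50593$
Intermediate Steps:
$I = \frac{149}{6}$ ($I = -3 + \frac{1}{6} \cdot 167 = -3 + \frac{167}{6} = \frac{149}{6} \approx 24.833$)
$R = -22$ ($R = \left(-11\right) 2 = -22$)
$s{\left(Y \right)} = \frac{1}{\frac{149}{6} + Y}$ ($s{\left(Y \right)} = \frac{1}{Y + \frac{149}{6}} = \frac{1}{\frac{149}{6} + Y}$)
$\frac{-6337 + \sqrt{1239 + 8057}}{-5030 - 2236} - s{\left(R \right)} = \frac{-6337 + \sqrt{1239 + 8057}}{-5030 - 2236} - \frac{6}{149 + 6 \left(-22\right)} = \frac{-6337 + \sqrt{9296}}{-7266} - \frac{6}{149 - 132} = \left(-6337 + 4 \sqrt{581}\right) \left(- \frac{1}{7266}\right) - \frac{6}{17} = \left(\frac{6337}{7266} - \frac{2 \sqrt{581}}{3633}\right) - 6 \cdot \frac{1}{17} = \left(\frac{6337}{7266} - \frac{2 \sqrt{581}}{3633}\right) - \frac{6}{17} = \frac{64133}{123522} - \frac{2 \sqrt{581}}{3633}$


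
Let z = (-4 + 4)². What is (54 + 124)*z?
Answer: 0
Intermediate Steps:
z = 0 (z = 0² = 0)
(54 + 124)*z = (54 + 124)*0 = 178*0 = 0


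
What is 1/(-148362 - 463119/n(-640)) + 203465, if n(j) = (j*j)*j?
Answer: 7913203032272868665/38892207664881 ≈ 2.0347e+5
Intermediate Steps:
n(j) = j³ (n(j) = j²*j = j³)
1/(-148362 - 463119/n(-640)) + 203465 = 1/(-148362 - 463119/((-640)³)) + 203465 = 1/(-148362 - 463119/(-262144000)) + 203465 = 1/(-148362 - 463119*(-1/262144000)) + 203465 = 1/(-148362 + 463119/262144000) + 203465 = 1/(-38892207664881/262144000) + 203465 = -262144000/38892207664881 + 203465 = 7913203032272868665/38892207664881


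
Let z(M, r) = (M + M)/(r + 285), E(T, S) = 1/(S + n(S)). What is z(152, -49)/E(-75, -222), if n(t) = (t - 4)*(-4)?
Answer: 51832/59 ≈ 878.51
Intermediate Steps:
n(t) = 16 - 4*t (n(t) = (-4 + t)*(-4) = 16 - 4*t)
E(T, S) = 1/(16 - 3*S) (E(T, S) = 1/(S + (16 - 4*S)) = 1/(16 - 3*S))
z(M, r) = 2*M/(285 + r) (z(M, r) = (2*M)/(285 + r) = 2*M/(285 + r))
z(152, -49)/E(-75, -222) = (2*152/(285 - 49))/((-1/(-16 + 3*(-222)))) = (2*152/236)/((-1/(-16 - 666))) = (2*152*(1/236))/((-1/(-682))) = 76/(59*((-1*(-1/682)))) = 76/(59*(1/682)) = (76/59)*682 = 51832/59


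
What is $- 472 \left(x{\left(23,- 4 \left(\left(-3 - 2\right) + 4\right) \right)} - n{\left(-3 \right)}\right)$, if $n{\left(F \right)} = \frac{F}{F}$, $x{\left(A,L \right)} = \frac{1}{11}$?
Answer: $\frac{4720}{11} \approx 429.09$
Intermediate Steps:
$x{\left(A,L \right)} = \frac{1}{11}$
$n{\left(F \right)} = 1$
$- 472 \left(x{\left(23,- 4 \left(\left(-3 - 2\right) + 4\right) \right)} - n{\left(-3 \right)}\right) = - 472 \left(\frac{1}{11} - 1\right) = \left(-472\right) \left(- \frac{10}{11}\right) = \frac{4720}{11}$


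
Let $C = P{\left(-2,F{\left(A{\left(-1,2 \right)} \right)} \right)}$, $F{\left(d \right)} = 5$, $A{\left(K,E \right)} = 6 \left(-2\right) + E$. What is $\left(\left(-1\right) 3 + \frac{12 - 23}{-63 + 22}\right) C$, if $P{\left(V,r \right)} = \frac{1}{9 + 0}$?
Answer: $- \frac{112}{369} \approx -0.30352$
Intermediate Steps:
$A{\left(K,E \right)} = -12 + E$
$P{\left(V,r \right)} = \frac{1}{9}$
$C = \frac{1}{9} \approx 0.11111$
$\left(\left(-1\right) 3 + \frac{12 - 23}{-63 + 22}\right) C = \left(\left(-1\right) 3 + \frac{12 - 23}{-63 + 22}\right) \frac{1}{9} = \left(-3 - \frac{11}{-41}\right) \frac{1}{9} = \left(-3 - - \frac{11}{41}\right) \frac{1}{9} = \left(-3 + \frac{11}{41}\right) \frac{1}{9} = \left(- \frac{112}{41}\right) \frac{1}{9} = - \frac{112}{369}$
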